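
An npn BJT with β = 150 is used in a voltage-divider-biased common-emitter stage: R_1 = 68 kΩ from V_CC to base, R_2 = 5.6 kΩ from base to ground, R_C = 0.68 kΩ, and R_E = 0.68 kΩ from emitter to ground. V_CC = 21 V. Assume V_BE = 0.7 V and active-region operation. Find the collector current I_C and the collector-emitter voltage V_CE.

I_C ≈ 1.2 mA, V_CE ≈ 19 V

Thevenize the base divider: V_Th = V_CC·R_2/(R_1+R_2) = 21×5.6/73.6 = 1.6 V, R_Th = R_1‖R_2 = 5.17 kΩ.
Base-emitter loop: V_Th = I_B·R_Th + V_BE + (β+1)I_B·R_E, so I_B = (1.6 − 0.7) / (5.17 + 151×0.68) = 0.00832 mA.
I_C = β·I_B = 150×0.00832 = 1.25 mA, and I_E = (β+1)I_B = 1.26 mA.
V_CE = V_CC − I_C·R_C − I_E·R_E = 21 − 1.25×0.68 − 1.26×0.68 = 19.3 V.
V_CE = 19.3 V > 0.2 V confirms active-region operation.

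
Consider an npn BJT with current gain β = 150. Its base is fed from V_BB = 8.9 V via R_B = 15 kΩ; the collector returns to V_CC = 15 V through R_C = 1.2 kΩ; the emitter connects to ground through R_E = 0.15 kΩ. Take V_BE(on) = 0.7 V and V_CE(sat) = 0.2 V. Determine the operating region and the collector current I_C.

saturation; I_C ≈ 11 mA

Assume active: I_B = (8.9 − 0.7)/(15 + 151×0.15) = 0.218 mA, I_C = β·I_B = 32.7 mA.
Then V_CE = 15 − 32.7×1.2 − 32.9×0.15 = -29.1 V < 0.2 V — the active assumption fails.
Re-solve with V_CE = 0.2 V. KCL at the emitter: V_E/R_E = (V_BB−0.7−V_E)/R_B + (V_CC−0.2−V_E)/R_C, giving V_E = 1.7 V.
I_C = (V_CC − 0.2 − V_E)/R_C = (14.8 − 1.7)/1.2 = 10.9 mA.
Check: I_B = (8.2 − 1.7)/15 = 0.433 mA, and β·I_B = 65 mA > I_C, confirming saturation.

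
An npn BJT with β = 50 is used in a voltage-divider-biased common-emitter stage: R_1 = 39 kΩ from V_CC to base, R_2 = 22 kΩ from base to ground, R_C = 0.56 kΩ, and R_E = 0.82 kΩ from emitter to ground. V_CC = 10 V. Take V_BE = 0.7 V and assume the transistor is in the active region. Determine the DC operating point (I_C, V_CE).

Thevenize the base divider: V_Th = V_CC·R_2/(R_1+R_2) = 10×22/61 = 3.61 V, R_Th = R_1‖R_2 = 14.1 kΩ.
Base-emitter loop: V_Th = I_B·R_Th + V_BE + (β+1)I_B·R_E, so I_B = (3.61 − 0.7) / (14.1 + 51×0.82) = 0.052 mA.
I_C = β·I_B = 50×0.052 = 2.6 mA, and I_E = (β+1)I_B = 2.65 mA.
V_CE = V_CC − I_C·R_C − I_E·R_E = 10 − 2.6×0.56 − 2.65×0.82 = 6.37 V.
V_CE = 6.37 V > 0.2 V confirms active-region operation.

I_C ≈ 2.6 mA, V_CE ≈ 6.4 V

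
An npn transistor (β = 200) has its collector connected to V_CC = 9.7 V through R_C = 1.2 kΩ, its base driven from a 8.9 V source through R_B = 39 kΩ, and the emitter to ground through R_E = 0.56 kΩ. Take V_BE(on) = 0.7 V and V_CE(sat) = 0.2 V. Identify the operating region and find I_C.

saturation; I_C ≈ 5.4 mA

Assume active: I_B = (8.9 − 0.7)/(39 + 201×0.56) = 0.0541 mA, I_C = β·I_B = 10.8 mA.
Then V_CE = 9.7 − 10.8×1.2 − 10.9×0.56 = -9.37 V < 0.2 V — the active assumption fails.
Re-solve with V_CE = 0.2 V. KCL at the emitter: V_E/R_E = (V_BB−0.7−V_E)/R_B + (V_CC−0.2−V_E)/R_C, giving V_E = 3.07 V.
I_C = (V_CC − 0.2 − V_E)/R_C = (9.5 − 3.07)/1.2 = 5.36 mA.
Check: I_B = (8.2 − 3.07)/39 = 0.131 mA, and β·I_B = 26.3 mA > I_C, confirming saturation.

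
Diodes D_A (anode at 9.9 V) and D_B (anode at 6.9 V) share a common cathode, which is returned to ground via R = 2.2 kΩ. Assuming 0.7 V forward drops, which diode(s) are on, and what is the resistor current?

Only D_A conducts; I_R ≈ 4.2 mA

Assume both conduct. Then node N would need to be at both 9.9−0.7 = 9.2 V and 6.9−0.7 = 6.2 V, which is impossible.
Assume only D_A conducts: V_N = 9.9 − 0.7 = 9.2 V, so I_R = 9.2/2.2 = 4.18 mA.
Check D_B: its anode-to-cathode voltage is 6.9 − 9.2 = -2.3 V < 0.7 V, so it is off. The assumption is consistent.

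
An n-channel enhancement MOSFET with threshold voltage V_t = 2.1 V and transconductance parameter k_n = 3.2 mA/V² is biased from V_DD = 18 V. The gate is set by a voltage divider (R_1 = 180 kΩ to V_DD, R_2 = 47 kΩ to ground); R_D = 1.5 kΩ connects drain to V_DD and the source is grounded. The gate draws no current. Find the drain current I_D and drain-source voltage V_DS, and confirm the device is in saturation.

I_D ≈ 4.2 mA, V_DS ≈ 12 V

V_G = V_DD·R_2/(R_1+R_2) = 18×47/227 = 3.73 V. With the source grounded, V_GS = V_G = 3.73 V.
Assume saturation: I_D = (k_n/2)(V_GS − V_t)² = (3.2/2)×(3.73 − 2.1)² = 1.6×1.63² = 4.23 mA.
V_DS = V_DD − I_D·R_D = 18 − 4.23×1.5 = 11.6 V.
Saturation requires V_DS ≥ V_GS − V_t = 1.63 V; 11.6 ≥ 1.63 ✓.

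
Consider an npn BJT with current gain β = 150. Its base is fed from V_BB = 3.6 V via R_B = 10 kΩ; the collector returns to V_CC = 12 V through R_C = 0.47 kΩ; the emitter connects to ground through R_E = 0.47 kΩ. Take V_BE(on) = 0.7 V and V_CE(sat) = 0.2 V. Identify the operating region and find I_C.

active; I_C ≈ 5.4 mA

Assume active. Base-emitter loop: I_B = (V_BB − V_BE)/(R_B + (β+1)R_E) = (3.6 − 0.7)/(10 + 151×0.47) = 0.0358 mA.
I_C = β·I_B = 150×0.0358 = 5.37 mA.
V_CE = V_CC − I_C·R_C − I_E·R_E = 12 − 5.37×0.47 − 5.41×0.47 = 6.93 V > V_CE(sat), so the active-region assumption holds.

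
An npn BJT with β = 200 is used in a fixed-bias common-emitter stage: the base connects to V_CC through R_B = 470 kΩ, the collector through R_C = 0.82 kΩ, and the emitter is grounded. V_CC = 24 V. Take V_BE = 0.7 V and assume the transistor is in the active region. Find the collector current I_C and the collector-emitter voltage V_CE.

Base loop: V_CC = I_B·R_B + V_BE, so I_B = (24 − 0.7)/470 kΩ = 0.0496 mA.
In the active region I_C = β·I_B = 200 × 0.0496 = 9.91 mA.
Collector loop: V_CE = V_CC − I_C·R_C = 24 − 9.91×0.82 = 15.9 V.
Since V_CE = 15.9 V > V_CE(sat) ≈ 0.2 V, the transistor is in the active region as assumed.

I_C ≈ 9.9 mA, V_CE ≈ 16 V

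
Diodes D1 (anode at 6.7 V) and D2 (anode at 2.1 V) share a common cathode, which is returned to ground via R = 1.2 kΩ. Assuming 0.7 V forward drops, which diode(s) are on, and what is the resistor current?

Assume both conduct. Then node N would need to be at both 6.7−0.7 = 6 V and 2.1−0.7 = 1.4 V, which is impossible.
Assume only D1 conducts: V_N = 6.7 − 0.7 = 6 V, so I_R = 6/1.2 = 5 mA.
Check D2: its anode-to-cathode voltage is 2.1 − 6 = -3.9 V < 0.7 V, so it is off. The assumption is consistent.

Only D1 conducts; I_R ≈ 5 mA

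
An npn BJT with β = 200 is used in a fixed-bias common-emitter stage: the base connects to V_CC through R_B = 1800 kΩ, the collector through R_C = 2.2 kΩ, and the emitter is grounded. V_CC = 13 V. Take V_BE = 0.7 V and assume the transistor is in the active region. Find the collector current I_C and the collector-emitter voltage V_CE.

I_C ≈ 1.4 mA, V_CE ≈ 10 V

Base loop: V_CC = I_B·R_B + V_BE, so I_B = (13 − 0.7)/1800 kΩ = 0.00683 mA.
In the active region I_C = β·I_B = 200 × 0.00683 = 1.37 mA.
Collector loop: V_CE = V_CC − I_C·R_C = 13 − 1.37×2.2 = 9.99 V.
Since V_CE = 9.99 V > V_CE(sat) ≈ 0.2 V, the transistor is in the active region as assumed.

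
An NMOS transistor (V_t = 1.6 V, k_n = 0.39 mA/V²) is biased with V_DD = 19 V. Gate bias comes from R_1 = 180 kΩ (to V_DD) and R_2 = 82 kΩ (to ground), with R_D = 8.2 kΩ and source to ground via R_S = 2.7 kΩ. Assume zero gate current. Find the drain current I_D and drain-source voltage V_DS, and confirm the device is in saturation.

I_D ≈ 0.84 mA, V_DS ≈ 9.8 V

V_G = V_DD·R_2/(R_1+R_2) = 19×82/262 = 5.95 V.
Assume saturation: I_D = (k_n/2)(V_GS − V_t)² with V_GS = V_G − I_D·R_S = 5.95 − 2.7·I_D.
Substituting gives 1.42·I_D² − 5.58·I_D + 3.68 = 0, with roots I_D = 0.841 or 3.08 mA.
The root I_D = 3.08 mA gives V_GS = -2.38 V ≤ V_t, so take I_D = 0.841 mA.
Then V_GS = 3.68 V and V_DS = V_DD − I_D(R_D+R_S) = 19 − 0.841×10.9 = 9.84 V.
Saturation requires V_DS ≥ V_GS − V_t = 2.08 V; 9.84 ≥ 2.08 ✓.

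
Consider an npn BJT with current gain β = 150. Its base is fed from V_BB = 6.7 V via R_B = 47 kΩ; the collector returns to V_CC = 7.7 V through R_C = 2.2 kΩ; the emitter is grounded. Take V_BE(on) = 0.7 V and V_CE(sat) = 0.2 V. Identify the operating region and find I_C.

Assume active: I_B = (6.7 − 0.7)/47 = 0.128 mA, giving I_C = β·I_B = 19.1 mA.
But then V_CE = 7.7 − 19.1×2.2 = -34.4 V < V_CE(sat) = 0.2 V — impossible in the active region.
So the transistor is saturated. With V_CE = 0.2 V, I_C = (V_CC − 0.2)/R_C = 7.5/2.2 = 3.41 mA.
Check: β·I_B = 19.1 mA > I_C = 3.41 mA, confirming saturation.

saturation; I_C ≈ 3.4 mA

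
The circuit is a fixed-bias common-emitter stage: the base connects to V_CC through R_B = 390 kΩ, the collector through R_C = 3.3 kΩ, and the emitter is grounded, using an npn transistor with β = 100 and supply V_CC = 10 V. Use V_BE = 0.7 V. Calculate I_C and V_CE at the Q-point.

Base loop: V_CC = I_B·R_B + V_BE, so I_B = (10 − 0.7)/390 kΩ = 0.0238 mA.
In the active region I_C = β·I_B = 100 × 0.0238 = 2.38 mA.
Collector loop: V_CE = V_CC − I_C·R_C = 10 − 2.38×3.3 = 2.13 V.
Since V_CE = 2.13 V > V_CE(sat) ≈ 0.2 V, the transistor is in the active region as assumed.

I_C ≈ 2.4 mA, V_CE ≈ 2.1 V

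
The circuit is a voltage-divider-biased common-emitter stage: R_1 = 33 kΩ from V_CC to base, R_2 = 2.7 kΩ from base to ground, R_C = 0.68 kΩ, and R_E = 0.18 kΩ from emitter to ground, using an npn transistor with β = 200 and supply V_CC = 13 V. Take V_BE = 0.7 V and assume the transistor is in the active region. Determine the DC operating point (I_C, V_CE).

I_C ≈ 1.5 mA, V_CE ≈ 12 V

Thevenize the base divider: V_Th = V_CC·R_2/(R_1+R_2) = 13×2.7/35.7 = 0.983 V, R_Th = R_1‖R_2 = 2.5 kΩ.
Base-emitter loop: V_Th = I_B·R_Th + V_BE + (β+1)I_B·R_E, so I_B = (0.983 − 0.7) / (2.5 + 201×0.18) = 0.00732 mA.
I_C = β·I_B = 200×0.00732 = 1.46 mA, and I_E = (β+1)I_B = 1.47 mA.
V_CE = V_CC − I_C·R_C − I_E·R_E = 13 − 1.46×0.68 − 1.47×0.18 = 11.7 V.
V_CE = 11.7 V > 0.2 V confirms active-region operation.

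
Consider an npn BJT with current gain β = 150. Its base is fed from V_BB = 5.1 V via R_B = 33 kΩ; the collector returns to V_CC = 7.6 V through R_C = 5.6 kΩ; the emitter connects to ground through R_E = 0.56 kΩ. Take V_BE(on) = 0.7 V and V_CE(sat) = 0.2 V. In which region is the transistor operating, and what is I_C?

Assume active: I_B = (5.1 − 0.7)/(33 + 151×0.56) = 0.0374 mA, I_C = β·I_B = 5.61 mA.
Then V_CE = 7.6 − 5.61×5.6 − 5.65×0.56 = -27 V < 0.2 V — the active assumption fails.
Re-solve with V_CE = 0.2 V. KCL at the emitter: V_E/R_E = (V_BB−0.7−V_E)/R_B + (V_CC−0.2−V_E)/R_C, giving V_E = 0.729 V.
I_C = (V_CC − 0.2 − V_E)/R_C = (7.4 − 0.729)/5.6 = 1.19 mA.
Check: I_B = (4.4 − 0.729)/33 = 0.111 mA, and β·I_B = 16.7 mA > I_C, confirming saturation.

saturation; I_C ≈ 1.2 mA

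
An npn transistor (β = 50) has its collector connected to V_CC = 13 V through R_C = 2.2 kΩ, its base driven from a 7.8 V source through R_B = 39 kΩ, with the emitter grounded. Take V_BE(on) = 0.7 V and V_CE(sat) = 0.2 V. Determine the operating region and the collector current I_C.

saturation; I_C ≈ 5.8 mA

Assume active: I_B = (7.8 − 0.7)/39 = 0.182 mA, giving I_C = β·I_B = 9.1 mA.
But then V_CE = 13 − 9.1×2.2 = -7.03 V < V_CE(sat) = 0.2 V — impossible in the active region.
So the transistor is saturated. With V_CE = 0.2 V, I_C = (V_CC − 0.2)/R_C = 12.8/2.2 = 5.82 mA.
Check: β·I_B = 9.1 mA > I_C = 5.82 mA, confirming saturation.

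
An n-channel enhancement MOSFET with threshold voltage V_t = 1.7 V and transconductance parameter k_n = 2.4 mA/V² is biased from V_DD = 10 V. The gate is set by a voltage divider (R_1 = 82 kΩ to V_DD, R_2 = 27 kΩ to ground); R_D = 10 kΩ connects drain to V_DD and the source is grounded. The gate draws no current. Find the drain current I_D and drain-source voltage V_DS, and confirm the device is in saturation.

I_D ≈ 0.72 mA, V_DS ≈ 2.8 V

V_G = V_DD·R_2/(R_1+R_2) = 10×27/109 = 2.48 V. With the source grounded, V_GS = V_G = 2.48 V.
Assume saturation: I_D = (k_n/2)(V_GS − V_t)² = (2.4/2)×(2.48 − 1.7)² = 1.2×0.777² = 0.725 mA.
V_DS = V_DD − I_D·R_D = 10 − 0.725×10 = 2.75 V.
Saturation requires V_DS ≥ V_GS − V_t = 0.777 V; 2.75 ≥ 0.777 ✓.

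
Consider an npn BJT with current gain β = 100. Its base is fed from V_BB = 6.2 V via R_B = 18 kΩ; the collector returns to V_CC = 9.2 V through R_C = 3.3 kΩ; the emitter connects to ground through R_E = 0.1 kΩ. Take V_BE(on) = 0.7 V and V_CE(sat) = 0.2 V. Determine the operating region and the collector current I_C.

saturation; I_C ≈ 2.6 mA

Assume active: I_B = (6.2 − 0.7)/(18 + 101×0.1) = 0.196 mA, I_C = β·I_B = 19.6 mA.
Then V_CE = 9.2 − 19.6×3.3 − 19.8×0.1 = -57.4 V < 0.2 V — the active assumption fails.
Re-solve with V_CE = 0.2 V. KCL at the emitter: V_E/R_E = (V_BB−0.7−V_E)/R_B + (V_CC−0.2−V_E)/R_C, giving V_E = 0.293 V.
I_C = (V_CC − 0.2 − V_E)/R_C = (9 − 0.293)/3.3 = 2.64 mA.
Check: I_B = (5.5 − 0.293)/18 = 0.289 mA, and β·I_B = 28.9 mA > I_C, confirming saturation.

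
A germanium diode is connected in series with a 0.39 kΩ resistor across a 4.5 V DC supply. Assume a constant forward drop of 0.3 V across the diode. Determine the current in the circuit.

I ≈ 11 mA

KVL around the loop: 4.5 = V_D + I·R = 0.3 + I × 0.39 kΩ.
So I = (4.5 − 0.3) / 0.39 kΩ = 4.2 / 0.39 = 10.8 mA.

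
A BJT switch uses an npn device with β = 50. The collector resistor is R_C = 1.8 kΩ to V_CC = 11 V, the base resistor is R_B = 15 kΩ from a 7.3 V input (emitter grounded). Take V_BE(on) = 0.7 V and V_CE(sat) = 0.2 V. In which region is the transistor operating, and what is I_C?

saturation; I_C ≈ 6 mA

Assume active: I_B = (7.3 − 0.7)/15 = 0.44 mA, giving I_C = β·I_B = 22 mA.
But then V_CE = 11 − 22×1.8 = -28.6 V < V_CE(sat) = 0.2 V — impossible in the active region.
So the transistor is saturated. With V_CE = 0.2 V, I_C = (V_CC − 0.2)/R_C = 10.8/1.8 = 6 mA.
Check: β·I_B = 22 mA > I_C = 6 mA, confirming saturation.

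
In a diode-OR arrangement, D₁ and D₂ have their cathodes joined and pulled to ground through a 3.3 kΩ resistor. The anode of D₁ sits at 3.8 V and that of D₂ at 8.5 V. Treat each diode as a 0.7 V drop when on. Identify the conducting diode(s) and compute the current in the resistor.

Assume both conduct. Then node N would need to be at both 3.8−0.7 = 3.1 V and 8.5−0.7 = 7.8 V, which is impossible.
Assume only D₂ conducts: V_N = 8.5 − 0.7 = 7.8 V, so I_R = 7.8/3.3 = 2.36 mA.
Check D₁: its anode-to-cathode voltage is 3.8 − 7.8 = -4 V < 0.7 V, so it is off. The assumption is consistent.

Only D₂ conducts; I_R ≈ 2.4 mA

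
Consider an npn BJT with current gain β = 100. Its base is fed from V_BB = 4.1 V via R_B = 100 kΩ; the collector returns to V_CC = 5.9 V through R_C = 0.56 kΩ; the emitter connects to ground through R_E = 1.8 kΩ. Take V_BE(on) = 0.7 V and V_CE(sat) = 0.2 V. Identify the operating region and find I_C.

Assume active. Base-emitter loop: I_B = (V_BB − V_BE)/(R_B + (β+1)R_E) = (4.1 − 0.7)/(100 + 101×1.8) = 0.0121 mA.
I_C = β·I_B = 100×0.0121 = 1.21 mA.
V_CE = V_CC − I_C·R_C − I_E·R_E = 5.9 − 1.21×0.56 − 1.22×1.8 = 3.03 V > V_CE(sat), so the active-region assumption holds.

active; I_C ≈ 1.2 mA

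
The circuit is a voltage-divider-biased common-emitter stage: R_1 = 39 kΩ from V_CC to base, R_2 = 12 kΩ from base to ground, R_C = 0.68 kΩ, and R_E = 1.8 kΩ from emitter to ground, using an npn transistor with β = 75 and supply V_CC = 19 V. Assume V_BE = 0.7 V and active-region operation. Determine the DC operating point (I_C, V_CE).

I_C ≈ 1.9 mA, V_CE ≈ 14 V

Thevenize the base divider: V_Th = V_CC·R_2/(R_1+R_2) = 19×12/51 = 4.47 V, R_Th = R_1‖R_2 = 9.18 kΩ.
Base-emitter loop: V_Th = I_B·R_Th + V_BE + (β+1)I_B·R_E, so I_B = (4.47 − 0.7) / (9.18 + 76×1.8) = 0.0258 mA.
I_C = β·I_B = 75×0.0258 = 1.94 mA, and I_E = (β+1)I_B = 1.96 mA.
V_CE = V_CC − I_C·R_C − I_E·R_E = 19 − 1.94×0.68 − 1.96×1.8 = 14.1 V.
V_CE = 14.1 V > 0.2 V confirms active-region operation.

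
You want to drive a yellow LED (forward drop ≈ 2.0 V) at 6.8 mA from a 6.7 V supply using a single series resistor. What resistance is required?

R ≈ 0.69 kΩ

The resistor drops V_S − V_D = 6.7 − 2.0 = 4.7 V at 6.8 mA.
R = 4.7 V / 6.8 mA = 0.691 kΩ.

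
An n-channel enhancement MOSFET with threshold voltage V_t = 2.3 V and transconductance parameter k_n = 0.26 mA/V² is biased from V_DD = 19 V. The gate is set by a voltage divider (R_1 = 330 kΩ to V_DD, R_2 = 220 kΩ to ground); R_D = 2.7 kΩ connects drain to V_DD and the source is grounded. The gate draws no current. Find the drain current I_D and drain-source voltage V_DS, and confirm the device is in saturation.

I_D ≈ 3.7 mA, V_DS ≈ 9.1 V

V_G = V_DD·R_2/(R_1+R_2) = 19×220/550 = 7.6 V. With the source grounded, V_GS = V_G = 7.6 V.
Assume saturation: I_D = (k_n/2)(V_GS − V_t)² = (0.26/2)×(7.6 − 2.3)² = 0.13×5.3² = 3.65 mA.
V_DS = V_DD − I_D·R_D = 19 − 3.65×2.7 = 9.14 V.
Saturation requires V_DS ≥ V_GS − V_t = 5.3 V; 9.14 ≥ 5.3 ✓.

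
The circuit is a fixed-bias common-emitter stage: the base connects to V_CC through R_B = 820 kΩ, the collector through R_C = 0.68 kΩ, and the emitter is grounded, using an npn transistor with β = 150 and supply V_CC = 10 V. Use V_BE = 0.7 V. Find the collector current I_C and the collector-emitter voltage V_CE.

I_C ≈ 1.7 mA, V_CE ≈ 8.8 V

Base loop: V_CC = I_B·R_B + V_BE, so I_B = (10 − 0.7)/820 kΩ = 0.0113 mA.
In the active region I_C = β·I_B = 150 × 0.0113 = 1.7 mA.
Collector loop: V_CE = V_CC − I_C·R_C = 10 − 1.7×0.68 = 8.84 V.
Since V_CE = 8.84 V > V_CE(sat) ≈ 0.2 V, the transistor is in the active region as assumed.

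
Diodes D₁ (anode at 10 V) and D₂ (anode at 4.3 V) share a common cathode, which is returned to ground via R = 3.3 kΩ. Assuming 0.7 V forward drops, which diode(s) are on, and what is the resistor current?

Assume both conduct. Then node N would need to be at both 10−0.7 = 9.3 V and 4.3−0.7 = 3.6 V, which is impossible.
Assume only D₁ conducts: V_N = 10 − 0.7 = 9.3 V, so I_R = 9.3/3.3 = 2.82 mA.
Check D₂: its anode-to-cathode voltage is 4.3 − 9.3 = -5 V < 0.7 V, so it is off. The assumption is consistent.

Only D₁ conducts; I_R ≈ 2.8 mA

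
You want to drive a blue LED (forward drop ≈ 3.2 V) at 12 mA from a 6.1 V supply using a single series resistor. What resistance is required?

R ≈ 0.24 kΩ

The resistor drops V_S − V_D = 6.1 − 3.2 = 2.9 V at 12 mA.
R = 2.9 V / 12 mA = 0.242 kΩ.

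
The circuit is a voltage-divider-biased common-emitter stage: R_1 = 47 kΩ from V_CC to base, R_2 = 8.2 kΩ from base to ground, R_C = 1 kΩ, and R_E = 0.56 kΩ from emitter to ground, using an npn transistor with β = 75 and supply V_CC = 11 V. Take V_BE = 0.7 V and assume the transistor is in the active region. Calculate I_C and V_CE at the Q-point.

Thevenize the base divider: V_Th = V_CC·R_2/(R_1+R_2) = 11×8.2/55.2 = 1.63 V, R_Th = R_1‖R_2 = 6.98 kΩ.
Base-emitter loop: V_Th = I_B·R_Th + V_BE + (β+1)I_B·R_E, so I_B = (1.63 − 0.7) / (6.98 + 76×0.56) = 0.0189 mA.
I_C = β·I_B = 75×0.0189 = 1.41 mA, and I_E = (β+1)I_B = 1.43 mA.
V_CE = V_CC − I_C·R_C − I_E·R_E = 11 − 1.41×1 − 1.43×0.56 = 8.78 V.
V_CE = 8.78 V > 0.2 V confirms active-region operation.

I_C ≈ 1.4 mA, V_CE ≈ 8.8 V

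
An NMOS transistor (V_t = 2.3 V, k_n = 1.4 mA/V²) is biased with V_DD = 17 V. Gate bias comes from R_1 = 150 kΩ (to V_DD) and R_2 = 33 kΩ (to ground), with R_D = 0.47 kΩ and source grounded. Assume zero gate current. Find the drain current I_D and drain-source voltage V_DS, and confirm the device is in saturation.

I_D ≈ 0.41 mA, V_DS ≈ 17 V

V_G = V_DD·R_2/(R_1+R_2) = 17×33/183 = 3.07 V. With the source grounded, V_GS = V_G = 3.07 V.
Assume saturation: I_D = (k_n/2)(V_GS − V_t)² = (1.4/2)×(3.07 − 2.3)² = 0.7×0.766² = 0.41 mA.
V_DS = V_DD − I_D·R_D = 17 − 0.41×0.47 = 16.8 V.
Saturation requires V_DS ≥ V_GS − V_t = 0.766 V; 16.8 ≥ 0.766 ✓.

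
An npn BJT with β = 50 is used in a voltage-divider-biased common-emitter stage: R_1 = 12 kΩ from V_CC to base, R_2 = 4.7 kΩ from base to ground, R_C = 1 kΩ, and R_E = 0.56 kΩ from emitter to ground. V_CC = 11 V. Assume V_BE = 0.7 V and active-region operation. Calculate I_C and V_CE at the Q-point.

I_C ≈ 3.8 mA, V_CE ≈ 5.1 V

Thevenize the base divider: V_Th = V_CC·R_2/(R_1+R_2) = 11×4.7/16.7 = 3.1 V, R_Th = R_1‖R_2 = 3.38 kΩ.
Base-emitter loop: V_Th = I_B·R_Th + V_BE + (β+1)I_B·R_E, so I_B = (3.1 − 0.7) / (3.38 + 51×0.56) = 0.075 mA.
I_C = β·I_B = 50×0.075 = 3.75 mA, and I_E = (β+1)I_B = 3.83 mA.
V_CE = V_CC − I_C·R_C − I_E·R_E = 11 − 3.75×1 − 3.83×0.56 = 5.11 V.
V_CE = 5.11 V > 0.2 V confirms active-region operation.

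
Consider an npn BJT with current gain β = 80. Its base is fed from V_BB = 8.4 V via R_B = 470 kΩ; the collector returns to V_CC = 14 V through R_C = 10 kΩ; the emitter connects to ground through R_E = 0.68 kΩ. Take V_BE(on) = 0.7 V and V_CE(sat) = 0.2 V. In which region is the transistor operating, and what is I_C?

Assume active. Base-emitter loop: I_B = (V_BB − V_BE)/(R_B + (β+1)R_E) = (8.4 − 0.7)/(470 + 81×0.68) = 0.0147 mA.
I_C = β·I_B = 80×0.0147 = 1.17 mA.
V_CE = V_CC − I_C·R_C − I_E·R_E = 14 − 1.17×10 − 1.19×0.68 = 1.46 V > V_CE(sat), so the active-region assumption holds.

active; I_C ≈ 1.2 mA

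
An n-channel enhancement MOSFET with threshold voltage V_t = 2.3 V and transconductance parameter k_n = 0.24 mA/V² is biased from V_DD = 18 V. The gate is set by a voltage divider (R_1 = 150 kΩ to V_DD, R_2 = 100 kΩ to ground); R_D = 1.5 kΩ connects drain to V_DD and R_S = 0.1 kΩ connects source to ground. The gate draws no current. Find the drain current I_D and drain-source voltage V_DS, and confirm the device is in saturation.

V_G = V_DD·R_2/(R_1+R_2) = 18×100/250 = 7.2 V.
Assume saturation: I_D = (k_n/2)(V_GS − V_t)² with V_GS = V_G − I_D·R_S = 7.2 − 0.1·I_D.
Substituting gives 0.0012·I_D² − 1.12·I_D + 2.88 = 0, with roots I_D = 2.59 or 929 mA.
The root I_D = 929 mA gives V_GS = -85.7 V ≤ V_t, so take I_D = 2.59 mA.
Then V_GS = 6.94 V and V_DS = V_DD − I_D(R_D+R_S) = 18 − 2.59×1.6 = 13.9 V.
Saturation requires V_DS ≥ V_GS − V_t = 4.64 V; 13.9 ≥ 4.64 ✓.

I_D ≈ 2.6 mA, V_DS ≈ 14 V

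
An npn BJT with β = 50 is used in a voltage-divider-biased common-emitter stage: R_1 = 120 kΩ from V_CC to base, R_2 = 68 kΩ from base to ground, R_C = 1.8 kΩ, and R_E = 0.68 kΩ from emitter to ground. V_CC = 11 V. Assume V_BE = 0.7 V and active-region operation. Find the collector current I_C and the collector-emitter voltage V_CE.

Thevenize the base divider: V_Th = V_CC·R_2/(R_1+R_2) = 11×68/188 = 3.98 V, R_Th = R_1‖R_2 = 43.4 kΩ.
Base-emitter loop: V_Th = I_B·R_Th + V_BE + (β+1)I_B·R_E, so I_B = (3.98 − 0.7) / (43.4 + 51×0.68) = 0.042 mA.
I_C = β·I_B = 50×0.042 = 2.1 mA, and I_E = (β+1)I_B = 2.14 mA.
V_CE = V_CC − I_C·R_C − I_E·R_E = 11 − 2.1×1.8 − 2.14×0.68 = 5.76 V.
V_CE = 5.76 V > 0.2 V confirms active-region operation.

I_C ≈ 2.1 mA, V_CE ≈ 5.8 V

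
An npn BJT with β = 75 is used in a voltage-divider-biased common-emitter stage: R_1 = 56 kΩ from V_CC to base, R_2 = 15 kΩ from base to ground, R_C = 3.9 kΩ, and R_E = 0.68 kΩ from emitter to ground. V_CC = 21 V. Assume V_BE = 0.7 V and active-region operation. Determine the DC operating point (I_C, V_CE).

Thevenize the base divider: V_Th = V_CC·R_2/(R_1+R_2) = 21×15/71 = 4.44 V, R_Th = R_1‖R_2 = 11.8 kΩ.
Base-emitter loop: V_Th = I_B·R_Th + V_BE + (β+1)I_B·R_E, so I_B = (4.44 − 0.7) / (11.8 + 76×0.68) = 0.0588 mA.
I_C = β·I_B = 75×0.0588 = 4.41 mA, and I_E = (β+1)I_B = 4.47 mA.
V_CE = V_CC − I_C·R_C − I_E·R_E = 21 − 4.41×3.9 − 4.47×0.68 = 0.75 V.
V_CE = 0.75 V > 0.2 V confirms active-region operation.

I_C ≈ 4.4 mA, V_CE ≈ 0.75 V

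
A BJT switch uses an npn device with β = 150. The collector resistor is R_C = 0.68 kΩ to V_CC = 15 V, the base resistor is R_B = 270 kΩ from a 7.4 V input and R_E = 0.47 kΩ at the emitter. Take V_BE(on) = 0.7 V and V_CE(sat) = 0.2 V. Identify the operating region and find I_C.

active; I_C ≈ 2.9 mA

Assume active. Base-emitter loop: I_B = (V_BB − V_BE)/(R_B + (β+1)R_E) = (7.4 − 0.7)/(270 + 151×0.47) = 0.0196 mA.
I_C = β·I_B = 150×0.0196 = 2.95 mA.
V_CE = V_CC − I_C·R_C − I_E·R_E = 15 − 2.95×0.68 − 2.97×0.47 = 11.6 V > V_CE(sat), so the active-region assumption holds.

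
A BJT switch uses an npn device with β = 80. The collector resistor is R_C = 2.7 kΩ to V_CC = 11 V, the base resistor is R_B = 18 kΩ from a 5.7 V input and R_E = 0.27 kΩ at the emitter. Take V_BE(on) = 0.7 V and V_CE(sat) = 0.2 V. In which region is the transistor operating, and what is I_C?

saturation; I_C ≈ 3.6 mA

Assume active: I_B = (5.7 − 0.7)/(18 + 81×0.27) = 0.125 mA, I_C = β·I_B = 10 mA.
Then V_CE = 11 − 10×2.7 − 10.2×0.27 = -18.8 V < 0.2 V — the active assumption fails.
Re-solve with V_CE = 0.2 V. KCL at the emitter: V_E/R_E = (V_BB−0.7−V_E)/R_B + (V_CC−0.2−V_E)/R_C, giving V_E = 1.04 V.
I_C = (V_CC − 0.2 − V_E)/R_C = (10.8 − 1.04)/2.7 = 3.62 mA.
Check: I_B = (5 − 1.04)/18 = 0.22 mA, and β·I_B = 17.6 mA > I_C, confirming saturation.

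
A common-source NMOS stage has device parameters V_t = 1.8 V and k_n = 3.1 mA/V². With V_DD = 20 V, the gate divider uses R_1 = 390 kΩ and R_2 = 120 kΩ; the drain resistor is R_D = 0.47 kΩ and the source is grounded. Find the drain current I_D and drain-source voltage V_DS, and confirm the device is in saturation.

I_D ≈ 13 mA, V_DS ≈ 14 V

V_G = V_DD·R_2/(R_1+R_2) = 20×120/510 = 4.71 V. With the source grounded, V_GS = V_G = 4.71 V.
Assume saturation: I_D = (k_n/2)(V_GS − V_t)² = (3.1/2)×(4.71 − 1.8)² = 1.55×2.91² = 13.1 mA.
V_DS = V_DD − I_D·R_D = 20 − 13.1×0.47 = 13.8 V.
Saturation requires V_DS ≥ V_GS − V_t = 2.91 V; 13.8 ≥ 2.91 ✓.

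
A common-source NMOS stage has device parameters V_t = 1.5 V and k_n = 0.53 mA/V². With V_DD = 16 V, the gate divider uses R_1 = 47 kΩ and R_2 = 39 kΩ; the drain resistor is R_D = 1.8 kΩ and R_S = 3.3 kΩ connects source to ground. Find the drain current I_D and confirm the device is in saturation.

I_D ≈ 1.1 mA

V_G = V_DD·R_2/(R_1+R_2) = 16×39/86 = 7.26 V.
Assume saturation: I_D = (k_n/2)(V_GS − V_t)² with V_GS = V_G − I_D·R_S = 7.26 − 3.3·I_D.
Substituting gives 2.89·I_D² − 11.1·I_D + 8.78 = 0, with roots I_D = 1.12 or 2.71 mA.
The root I_D = 2.71 mA gives V_GS = -1.7 V ≤ V_t, so take I_D = 1.12 mA.
Then V_GS = 3.56 V and V_DS = V_DD − I_D(R_D+R_S) = 16 − 1.12×5.1 = 10.3 V.
Saturation requires V_DS ≥ V_GS − V_t = 2.06 V; 10.3 ≥ 2.06 ✓.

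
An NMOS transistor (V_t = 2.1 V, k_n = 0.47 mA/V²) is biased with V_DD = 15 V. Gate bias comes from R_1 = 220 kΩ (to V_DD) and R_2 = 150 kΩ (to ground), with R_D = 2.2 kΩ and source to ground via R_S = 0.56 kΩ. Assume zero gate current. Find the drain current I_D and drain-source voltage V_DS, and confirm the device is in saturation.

I_D ≈ 2 mA, V_DS ≈ 9.6 V

V_G = V_DD·R_2/(R_1+R_2) = 15×150/370 = 6.08 V.
Assume saturation: I_D = (k_n/2)(V_GS − V_t)² with V_GS = V_G − I_D·R_S = 6.08 − 0.56·I_D.
Substituting gives 0.0737·I_D² − 2.05·I_D + 3.72 = 0, with roots I_D = 1.96 or 25.8 mA.
The root I_D = 25.8 mA gives V_GS = -8.38 V ≤ V_t, so take I_D = 1.96 mA.
Then V_GS = 4.99 V and V_DS = V_DD − I_D(R_D+R_S) = 15 − 1.96×2.76 = 9.6 V.
Saturation requires V_DS ≥ V_GS − V_t = 2.89 V; 9.6 ≥ 2.89 ✓.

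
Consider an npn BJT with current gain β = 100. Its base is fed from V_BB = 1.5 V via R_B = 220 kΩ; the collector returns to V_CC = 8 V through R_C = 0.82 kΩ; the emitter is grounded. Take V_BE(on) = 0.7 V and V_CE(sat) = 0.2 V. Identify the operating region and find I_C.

active; I_C ≈ 0.36 mA

Assume active. Base-emitter loop: I_B = (V_BB − V_BE)/R_B = (1.5 − 0.7)/220 = 0.00364 mA.
I_C = β·I_B = 100×0.00364 = 0.364 mA.
V_CE = V_CC − I_C·R_C = 8 − 0.364×0.82 = 7.7 V > V_CE(sat), so the active-region assumption holds.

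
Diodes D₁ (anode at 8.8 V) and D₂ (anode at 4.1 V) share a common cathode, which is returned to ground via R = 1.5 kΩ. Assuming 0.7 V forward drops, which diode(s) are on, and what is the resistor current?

Only D₁ conducts; I_R ≈ 5.4 mA

Assume both conduct. Then node N would need to be at both 8.8−0.7 = 8.1 V and 4.1−0.7 = 3.4 V, which is impossible.
Assume only D₁ conducts: V_N = 8.8 − 0.7 = 8.1 V, so I_R = 8.1/1.5 = 5.4 mA.
Check D₂: its anode-to-cathode voltage is 4.1 − 8.1 = -4 V < 0.7 V, so it is off. The assumption is consistent.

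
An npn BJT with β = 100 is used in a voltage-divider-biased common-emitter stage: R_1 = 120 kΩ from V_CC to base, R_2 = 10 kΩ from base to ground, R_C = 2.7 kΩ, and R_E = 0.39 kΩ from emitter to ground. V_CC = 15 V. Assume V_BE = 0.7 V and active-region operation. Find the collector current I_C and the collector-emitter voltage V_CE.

I_C ≈ 0.93 mA, V_CE ≈ 12 V

Thevenize the base divider: V_Th = V_CC·R_2/(R_1+R_2) = 15×10/130 = 1.15 V, R_Th = R_1‖R_2 = 9.23 kΩ.
Base-emitter loop: V_Th = I_B·R_Th + V_BE + (β+1)I_B·R_E, so I_B = (1.15 − 0.7) / (9.23 + 101×0.39) = 0.00933 mA.
I_C = β·I_B = 100×0.00933 = 0.933 mA, and I_E = (β+1)I_B = 0.943 mA.
V_CE = V_CC − I_C·R_C − I_E·R_E = 15 − 0.933×2.7 − 0.943×0.39 = 12.1 V.
V_CE = 12.1 V > 0.2 V confirms active-region operation.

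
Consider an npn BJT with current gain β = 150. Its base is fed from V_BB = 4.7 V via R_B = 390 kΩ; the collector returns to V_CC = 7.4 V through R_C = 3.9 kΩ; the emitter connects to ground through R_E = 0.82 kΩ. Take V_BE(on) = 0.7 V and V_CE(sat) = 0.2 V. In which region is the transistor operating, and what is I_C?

active; I_C ≈ 1.2 mA

Assume active. Base-emitter loop: I_B = (V_BB − V_BE)/(R_B + (β+1)R_E) = (4.7 − 0.7)/(390 + 151×0.82) = 0.00778 mA.
I_C = β·I_B = 150×0.00778 = 1.17 mA.
V_CE = V_CC − I_C·R_C − I_E·R_E = 7.4 − 1.17×3.9 − 1.18×0.82 = 1.88 V > V_CE(sat), so the active-region assumption holds.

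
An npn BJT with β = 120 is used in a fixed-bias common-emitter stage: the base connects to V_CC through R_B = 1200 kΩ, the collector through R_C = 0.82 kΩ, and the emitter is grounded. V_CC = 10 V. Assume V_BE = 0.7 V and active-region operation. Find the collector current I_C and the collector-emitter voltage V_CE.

I_C ≈ 0.93 mA, V_CE ≈ 9.2 V

Base loop: V_CC = I_B·R_B + V_BE, so I_B = (10 − 0.7)/1200 kΩ = 0.00775 mA.
In the active region I_C = β·I_B = 120 × 0.00775 = 0.93 mA.
Collector loop: V_CE = V_CC − I_C·R_C = 10 − 0.93×0.82 = 9.24 V.
Since V_CE = 9.24 V > V_CE(sat) ≈ 0.2 V, the transistor is in the active region as assumed.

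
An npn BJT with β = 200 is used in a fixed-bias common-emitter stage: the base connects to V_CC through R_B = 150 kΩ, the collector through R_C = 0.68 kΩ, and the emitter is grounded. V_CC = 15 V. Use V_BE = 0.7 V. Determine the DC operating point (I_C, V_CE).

Base loop: V_CC = I_B·R_B + V_BE, so I_B = (15 − 0.7)/150 kΩ = 0.0953 mA.
In the active region I_C = β·I_B = 200 × 0.0953 = 19.1 mA.
Collector loop: V_CE = V_CC − I_C·R_C = 15 − 19.1×0.68 = 2.03 V.
Since V_CE = 2.03 V > V_CE(sat) ≈ 0.2 V, the transistor is in the active region as assumed.

I_C ≈ 19 mA, V_CE ≈ 2 V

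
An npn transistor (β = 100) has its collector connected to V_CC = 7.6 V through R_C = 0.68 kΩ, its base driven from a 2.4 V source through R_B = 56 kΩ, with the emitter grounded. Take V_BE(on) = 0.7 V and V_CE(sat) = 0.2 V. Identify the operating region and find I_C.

active; I_C ≈ 3 mA

Assume active. Base-emitter loop: I_B = (V_BB − V_BE)/R_B = (2.4 − 0.7)/56 = 0.0304 mA.
I_C = β·I_B = 100×0.0304 = 3.04 mA.
V_CE = V_CC − I_C·R_C = 7.6 − 3.04×0.68 = 5.54 V > V_CE(sat), so the active-region assumption holds.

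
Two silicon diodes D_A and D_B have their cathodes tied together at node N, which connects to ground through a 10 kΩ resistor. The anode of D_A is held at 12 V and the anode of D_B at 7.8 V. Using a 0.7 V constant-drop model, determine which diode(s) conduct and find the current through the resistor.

Only D_A conducts; I_R ≈ 1.1 mA

Assume both conduct. Then node N would need to be at both 12−0.7 = 11.3 V and 7.8−0.7 = 7.1 V, which is impossible.
Assume only D_A conducts: V_N = 12 − 0.7 = 11.3 V, so I_R = 11.3/10 = 1.13 mA.
Check D_B: its anode-to-cathode voltage is 7.8 − 11.3 = -3.5 V < 0.7 V, so it is off. The assumption is consistent.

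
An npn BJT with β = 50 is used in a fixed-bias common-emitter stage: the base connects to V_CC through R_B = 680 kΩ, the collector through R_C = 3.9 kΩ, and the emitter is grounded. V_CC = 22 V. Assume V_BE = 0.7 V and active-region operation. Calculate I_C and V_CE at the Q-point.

I_C ≈ 1.6 mA, V_CE ≈ 16 V

Base loop: V_CC = I_B·R_B + V_BE, so I_B = (22 − 0.7)/680 kΩ = 0.0313 mA.
In the active region I_C = β·I_B = 50 × 0.0313 = 1.57 mA.
Collector loop: V_CE = V_CC − I_C·R_C = 22 − 1.57×3.9 = 15.9 V.
Since V_CE = 15.9 V > V_CE(sat) ≈ 0.2 V, the transistor is in the active region as assumed.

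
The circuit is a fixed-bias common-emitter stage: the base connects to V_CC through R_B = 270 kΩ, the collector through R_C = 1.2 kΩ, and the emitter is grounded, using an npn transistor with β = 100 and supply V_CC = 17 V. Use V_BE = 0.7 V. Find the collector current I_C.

Base loop: V_CC = I_B·R_B + V_BE, so I_B = (17 − 0.7)/270 kΩ = 0.0604 mA.
In the active region I_C = β·I_B = 100 × 0.0604 = 6.04 mA.
Collector loop: V_CE = V_CC − I_C·R_C = 17 − 6.04×1.2 = 9.76 V.
Since V_CE = 9.76 V > V_CE(sat) ≈ 0.2 V, the transistor is in the active region as assumed.

I_C ≈ 6 mA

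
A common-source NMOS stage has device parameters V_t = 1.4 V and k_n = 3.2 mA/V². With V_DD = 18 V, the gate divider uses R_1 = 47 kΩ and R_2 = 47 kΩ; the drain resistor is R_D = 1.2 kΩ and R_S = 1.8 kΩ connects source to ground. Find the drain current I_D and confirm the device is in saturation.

I_D ≈ 3.4 mA

V_G = V_DD·R_2/(R_1+R_2) = 18×47/94 = 9 V.
Assume saturation: I_D = (k_n/2)(V_GS − V_t)² with V_GS = V_G − I_D·R_S = 9 − 1.8·I_D.
Substituting gives 5.18·I_D² − 44.8·I_D + 92.4 = 0, with roots I_D = 3.41 or 5.23 mA.
The root I_D = 5.23 mA gives V_GS = -0.407 V ≤ V_t, so take I_D = 3.41 mA.
Then V_GS = 2.86 V and V_DS = V_DD − I_D(R_D+R_S) = 18 − 3.41×3 = 7.77 V.
Saturation requires V_DS ≥ V_GS − V_t = 1.46 V; 7.77 ≥ 1.46 ✓.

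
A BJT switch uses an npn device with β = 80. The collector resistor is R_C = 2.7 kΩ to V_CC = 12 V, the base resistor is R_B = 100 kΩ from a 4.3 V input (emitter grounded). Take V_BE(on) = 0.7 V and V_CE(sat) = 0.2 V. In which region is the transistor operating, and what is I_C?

active; I_C ≈ 2.9 mA

Assume active. Base-emitter loop: I_B = (V_BB − V_BE)/R_B = (4.3 − 0.7)/100 = 0.036 mA.
I_C = β·I_B = 80×0.036 = 2.88 mA.
V_CE = V_CC − I_C·R_C = 12 − 2.88×2.7 = 4.22 V > V_CE(sat), so the active-region assumption holds.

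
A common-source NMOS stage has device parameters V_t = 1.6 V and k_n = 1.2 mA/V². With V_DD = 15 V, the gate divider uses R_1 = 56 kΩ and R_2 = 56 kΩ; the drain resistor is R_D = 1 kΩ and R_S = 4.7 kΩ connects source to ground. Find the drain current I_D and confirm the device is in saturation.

V_G = V_DD·R_2/(R_1+R_2) = 15×56/112 = 7.5 V.
Assume saturation: I_D = (k_n/2)(V_GS − V_t)² with V_GS = V_G − I_D·R_S = 7.5 − 4.7·I_D.
Substituting gives 13.3·I_D² − 34.3·I_D + 20.9 = 0, with roots I_D = 0.983 or 1.6 mA.
The root I_D = 1.6 mA gives V_GS = -0.0346 V ≤ V_t, so take I_D = 0.983 mA.
Then V_GS = 2.88 V and V_DS = V_DD − I_D(R_D+R_S) = 15 − 0.983×5.7 = 9.4 V.
Saturation requires V_DS ≥ V_GS − V_t = 1.28 V; 9.4 ≥ 1.28 ✓.

I_D ≈ 0.98 mA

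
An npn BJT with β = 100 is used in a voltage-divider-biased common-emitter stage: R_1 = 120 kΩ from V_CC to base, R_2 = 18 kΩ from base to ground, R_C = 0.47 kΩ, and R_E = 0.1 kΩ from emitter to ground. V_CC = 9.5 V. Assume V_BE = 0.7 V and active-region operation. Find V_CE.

Thevenize the base divider: V_Th = V_CC·R_2/(R_1+R_2) = 9.5×18/138 = 1.24 V, R_Th = R_1‖R_2 = 15.7 kΩ.
Base-emitter loop: V_Th = I_B·R_Th + V_BE + (β+1)I_B·R_E, so I_B = (1.24 − 0.7) / (15.7 + 101×0.1) = 0.0209 mA.
I_C = β·I_B = 100×0.0209 = 2.09 mA, and I_E = (β+1)I_B = 2.11 mA.
V_CE = V_CC − I_C·R_C − I_E·R_E = 9.5 − 2.09×0.47 − 2.11×0.1 = 8.3 V.
V_CE = 8.3 V > 0.2 V confirms active-region operation.

V_CE ≈ 8.3 V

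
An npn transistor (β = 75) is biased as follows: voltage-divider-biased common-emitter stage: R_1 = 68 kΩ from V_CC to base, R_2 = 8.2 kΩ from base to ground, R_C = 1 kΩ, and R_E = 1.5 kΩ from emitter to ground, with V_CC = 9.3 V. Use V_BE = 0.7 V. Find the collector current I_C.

I_C ≈ 0.19 mA

Thevenize the base divider: V_Th = V_CC·R_2/(R_1+R_2) = 9.3×8.2/76.2 = 1 V, R_Th = R_1‖R_2 = 7.32 kΩ.
Base-emitter loop: V_Th = I_B·R_Th + V_BE + (β+1)I_B·R_E, so I_B = (1 − 0.7) / (7.32 + 76×1.5) = 0.00248 mA.
I_C = β·I_B = 75×0.00248 = 0.186 mA, and I_E = (β+1)I_B = 0.188 mA.
V_CE = V_CC − I_C·R_C − I_E·R_E = 9.3 − 0.186×1 − 0.188×1.5 = 8.83 V.
V_CE = 8.83 V > 0.2 V confirms active-region operation.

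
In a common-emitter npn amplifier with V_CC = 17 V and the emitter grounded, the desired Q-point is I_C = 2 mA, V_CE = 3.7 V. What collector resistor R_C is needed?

R_C ≈ 6.7 kΩ

Collector loop: V_CC = I_C·R_C + V_CE.
R_C = (V_CC − V_CE)/I_C = (17 − 3.7)/2 = 6.65 kΩ.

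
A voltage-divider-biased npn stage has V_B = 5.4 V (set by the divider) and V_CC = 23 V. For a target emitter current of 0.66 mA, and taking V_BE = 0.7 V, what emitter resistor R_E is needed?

R_E ≈ 7.1 kΩ

V_E = V_B − V_BE = 5.4 − 0.7 = 4.7 V.
R_E = V_E / I_E = 4.7 / 0.66 = 7.12 kΩ.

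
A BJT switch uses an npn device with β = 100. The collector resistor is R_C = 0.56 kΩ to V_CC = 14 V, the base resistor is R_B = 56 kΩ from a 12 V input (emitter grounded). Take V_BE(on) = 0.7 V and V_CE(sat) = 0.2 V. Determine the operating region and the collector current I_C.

Assume active. Base-emitter loop: I_B = (V_BB − V_BE)/R_B = (12 − 0.7)/56 = 0.202 mA.
I_C = β·I_B = 100×0.202 = 20.2 mA.
V_CE = V_CC − I_C·R_C = 14 − 20.2×0.56 = 2.7 V > V_CE(sat), so the active-region assumption holds.

active; I_C ≈ 20 mA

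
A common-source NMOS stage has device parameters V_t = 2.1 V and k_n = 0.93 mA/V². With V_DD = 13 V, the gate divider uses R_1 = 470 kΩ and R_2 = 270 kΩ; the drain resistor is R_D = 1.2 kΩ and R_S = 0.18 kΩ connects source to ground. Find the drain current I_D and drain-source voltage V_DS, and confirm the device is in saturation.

I_D ≈ 2.3 mA, V_DS ≈ 9.8 V

V_G = V_DD·R_2/(R_1+R_2) = 13×270/740 = 4.74 V.
Assume saturation: I_D = (k_n/2)(V_GS − V_t)² with V_GS = V_G − I_D·R_S = 4.74 − 0.18·I_D.
Substituting gives 0.0151·I_D² − 1.44·I_D + 3.25 = 0, with roots I_D = 2.31 or 93.4 mA.
The root I_D = 93.4 mA gives V_GS = -12.1 V ≤ V_t, so take I_D = 2.31 mA.
Then V_GS = 4.33 V and V_DS = V_DD − I_D(R_D+R_S) = 13 − 2.31×1.38 = 9.82 V.
Saturation requires V_DS ≥ V_GS − V_t = 2.23 V; 9.82 ≥ 2.23 ✓.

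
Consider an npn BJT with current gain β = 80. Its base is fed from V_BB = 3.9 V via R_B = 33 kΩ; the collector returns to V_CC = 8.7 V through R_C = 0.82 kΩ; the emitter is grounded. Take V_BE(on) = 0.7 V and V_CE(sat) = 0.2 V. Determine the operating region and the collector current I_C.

Assume active. Base-emitter loop: I_B = (V_BB − V_BE)/R_B = (3.9 − 0.7)/33 = 0.097 mA.
I_C = β·I_B = 80×0.097 = 7.76 mA.
V_CE = V_CC − I_C·R_C = 8.7 − 7.76×0.82 = 2.34 V > V_CE(sat), so the active-region assumption holds.

active; I_C ≈ 7.8 mA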